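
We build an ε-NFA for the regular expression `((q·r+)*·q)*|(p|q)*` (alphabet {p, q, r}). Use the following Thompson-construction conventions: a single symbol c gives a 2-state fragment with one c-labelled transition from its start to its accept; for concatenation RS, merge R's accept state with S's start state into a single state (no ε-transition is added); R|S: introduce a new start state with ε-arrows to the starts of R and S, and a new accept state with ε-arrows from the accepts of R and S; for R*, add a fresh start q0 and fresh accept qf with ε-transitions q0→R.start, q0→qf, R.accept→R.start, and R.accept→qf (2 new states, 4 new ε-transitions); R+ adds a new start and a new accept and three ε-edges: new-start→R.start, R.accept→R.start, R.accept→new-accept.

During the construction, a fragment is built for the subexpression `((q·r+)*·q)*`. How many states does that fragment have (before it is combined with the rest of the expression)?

10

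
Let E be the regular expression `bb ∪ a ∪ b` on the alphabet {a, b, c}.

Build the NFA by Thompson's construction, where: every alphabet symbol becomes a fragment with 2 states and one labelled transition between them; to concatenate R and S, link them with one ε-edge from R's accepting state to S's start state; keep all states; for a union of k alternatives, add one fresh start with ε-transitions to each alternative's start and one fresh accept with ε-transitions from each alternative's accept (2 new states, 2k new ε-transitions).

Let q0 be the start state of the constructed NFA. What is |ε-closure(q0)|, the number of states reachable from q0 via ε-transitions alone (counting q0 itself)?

4

Let C(F) = |ε-closure(F.start)| within fragment F, and note whether F accepts ε. Symbol fragments have C = 1 and do not accept ε. Then:
  bb : |ε-closure| equals the left operand's closure size = 1 (its accept is not ε-reachable, so the closure stops there)
  bb ∪ a ∪ b : |ε-closure| = 1 + 1 + 1 + 1 = 4 (the new accept is not ε-reachable since no branch accepts ε)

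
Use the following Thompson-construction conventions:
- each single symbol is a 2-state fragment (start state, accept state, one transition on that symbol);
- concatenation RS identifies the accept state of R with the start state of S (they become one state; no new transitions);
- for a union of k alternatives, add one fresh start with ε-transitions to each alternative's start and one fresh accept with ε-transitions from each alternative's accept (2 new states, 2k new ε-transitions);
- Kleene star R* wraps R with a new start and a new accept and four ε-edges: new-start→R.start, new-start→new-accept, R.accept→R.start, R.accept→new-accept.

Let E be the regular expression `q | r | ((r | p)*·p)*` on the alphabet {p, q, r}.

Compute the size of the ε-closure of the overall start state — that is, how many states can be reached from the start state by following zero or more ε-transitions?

Compute the ε-closure size of each fragment's start state recursively; a symbol fragment's start has no outgoing ε-edge, so its closure is just itself (size 1).
  r | p → new start ε-reaches every alternative's start; none of them accept ε, so the new accept is not reached: C = 1 + 1 + 1 = 3
  (r | p)* → new start has ε-edges to the inner start and to the new accept, so C = 2 + 3 = 5
  (r | p)*·p → C = 5 + (1−1) = 5 (closure spills across the concat boundary because the left factor accepts ε)
  ((r | p)*·p)* → C = 1 (new start) + 5 (body) + 1 (new accept) = 7
  q | r | ((r | p)*·p)* → C = 1 (new start) + (1 + 1 + 7) + 1 (new accept, since some branch ε-reaches its own accept) = 11

11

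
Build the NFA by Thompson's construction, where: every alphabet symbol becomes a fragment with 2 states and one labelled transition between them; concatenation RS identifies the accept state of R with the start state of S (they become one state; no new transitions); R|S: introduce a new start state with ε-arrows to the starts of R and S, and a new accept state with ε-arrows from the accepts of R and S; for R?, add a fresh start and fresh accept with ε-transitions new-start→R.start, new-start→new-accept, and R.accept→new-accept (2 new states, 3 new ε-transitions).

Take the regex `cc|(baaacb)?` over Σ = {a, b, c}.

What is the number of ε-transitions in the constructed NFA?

7

Recursing over subexpressions:
Each of the 8 symbol leaves contributes 0 ε-transitions.
  cc : 0 ε-transitions
  baaacb : 0 ε-transitions
  (baaacb)? : 3 ε-transitions
  cc|(baaacb)? : 7 ε-transitions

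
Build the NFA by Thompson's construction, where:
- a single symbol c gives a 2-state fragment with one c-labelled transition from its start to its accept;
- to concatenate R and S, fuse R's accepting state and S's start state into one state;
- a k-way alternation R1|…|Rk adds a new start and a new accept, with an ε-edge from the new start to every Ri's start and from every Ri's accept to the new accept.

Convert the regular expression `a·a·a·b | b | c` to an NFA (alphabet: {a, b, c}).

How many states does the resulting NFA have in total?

Building bottom-up:
Each of the 6 symbol leaves contributes a 2-state fragment.
  a·a·a·b = 5 states
  a·a·a·b | b | c = 11 states

11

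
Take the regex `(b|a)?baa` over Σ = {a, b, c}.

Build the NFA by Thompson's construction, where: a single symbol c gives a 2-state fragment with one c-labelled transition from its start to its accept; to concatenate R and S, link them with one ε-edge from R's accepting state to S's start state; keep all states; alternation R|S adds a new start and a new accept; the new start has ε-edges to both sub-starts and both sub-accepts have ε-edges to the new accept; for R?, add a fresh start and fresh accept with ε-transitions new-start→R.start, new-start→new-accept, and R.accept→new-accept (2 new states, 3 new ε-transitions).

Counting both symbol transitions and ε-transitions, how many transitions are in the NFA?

15

Building bottom-up:
Each of the 5 symbol leaves contributes 1 transition (1 symbol, 0 ε).
  b|a → 6 transitions (2 symbol, 4 ε)
  (b|a)? → 9 transitions (2 symbol, 7 ε)
  (b|a)?baa → 15 transitions (5 symbol, 10 ε)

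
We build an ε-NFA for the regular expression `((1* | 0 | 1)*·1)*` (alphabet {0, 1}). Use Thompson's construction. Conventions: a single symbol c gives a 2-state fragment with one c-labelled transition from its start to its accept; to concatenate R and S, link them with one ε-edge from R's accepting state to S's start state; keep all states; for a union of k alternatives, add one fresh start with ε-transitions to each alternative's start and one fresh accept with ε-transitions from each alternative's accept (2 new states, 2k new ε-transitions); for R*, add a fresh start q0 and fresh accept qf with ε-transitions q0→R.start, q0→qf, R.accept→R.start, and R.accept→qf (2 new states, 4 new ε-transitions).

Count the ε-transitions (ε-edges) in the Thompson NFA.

19

Bottom-up over the parse tree:
Each of the 4 symbol leaves contributes 0 ε-transitions.
  1* : 4 ε-transitions
  1* | 0 | 1 : 10 ε-transitions
  (1* | 0 | 1)* : 14 ε-transitions
  (1* | 0 | 1)*·1 : 15 ε-transitions
  ((1* | 0 | 1)*·1)* : 19 ε-transitions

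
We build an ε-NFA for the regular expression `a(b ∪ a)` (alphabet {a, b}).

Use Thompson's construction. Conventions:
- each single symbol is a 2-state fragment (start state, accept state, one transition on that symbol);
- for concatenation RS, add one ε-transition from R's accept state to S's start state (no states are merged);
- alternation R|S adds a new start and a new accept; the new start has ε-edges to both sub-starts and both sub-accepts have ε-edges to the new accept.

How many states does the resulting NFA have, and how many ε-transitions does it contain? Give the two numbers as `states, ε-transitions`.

8, 5

Recursing over subexpressions:
Each of the 3 symbol leaves contributes 2 states and 0 ε-transitions.
  b ∪ a → 6 states, 4 ε-transitions
  a(b ∪ a) → 8 states, 5 ε-transitions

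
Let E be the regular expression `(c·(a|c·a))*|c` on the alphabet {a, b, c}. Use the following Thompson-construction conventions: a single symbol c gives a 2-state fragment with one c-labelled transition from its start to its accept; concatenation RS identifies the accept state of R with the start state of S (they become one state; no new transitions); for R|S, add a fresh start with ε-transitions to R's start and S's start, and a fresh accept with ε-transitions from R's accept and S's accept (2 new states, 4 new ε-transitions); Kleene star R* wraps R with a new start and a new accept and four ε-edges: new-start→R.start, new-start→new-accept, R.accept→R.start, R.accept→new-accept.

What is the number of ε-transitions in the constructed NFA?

Recursing over subexpressions:
Each of the 5 symbol leaves contributes 0 ε-transitions.
  c·a — 0 ε-transitions
  a|c·a — 4 ε-transitions
  c·(a|c·a) — 4 ε-transitions
  (c·(a|c·a))* — 8 ε-transitions
  (c·(a|c·a))*|c — 12 ε-transitions

12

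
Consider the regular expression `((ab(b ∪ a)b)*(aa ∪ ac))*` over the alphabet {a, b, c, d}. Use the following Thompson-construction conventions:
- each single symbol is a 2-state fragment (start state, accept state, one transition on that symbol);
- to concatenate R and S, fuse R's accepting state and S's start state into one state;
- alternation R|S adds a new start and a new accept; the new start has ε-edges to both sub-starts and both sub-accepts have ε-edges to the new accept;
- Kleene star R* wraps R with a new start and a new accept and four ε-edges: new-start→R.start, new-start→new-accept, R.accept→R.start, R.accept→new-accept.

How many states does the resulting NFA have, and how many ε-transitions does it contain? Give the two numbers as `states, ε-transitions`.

20, 16

Bottom-up over the parse tree:
Each of the 9 symbol leaves contributes 2 states and 0 ε-transitions.
  b ∪ a → 6 states, 4 ε-transitions
  ab(b ∪ a)b → 9 states, 4 ε-transitions
  (ab(b ∪ a)b)* → 11 states, 8 ε-transitions
  aa → 3 states, 0 ε-transitions
  ac → 3 states, 0 ε-transitions
  aa ∪ ac → 8 states, 4 ε-transitions
  (ab(b ∪ a)b)*(aa ∪ ac) → 18 states, 12 ε-transitions
  ((ab(b ∪ a)b)*(aa ∪ ac))* → 20 states, 16 ε-transitions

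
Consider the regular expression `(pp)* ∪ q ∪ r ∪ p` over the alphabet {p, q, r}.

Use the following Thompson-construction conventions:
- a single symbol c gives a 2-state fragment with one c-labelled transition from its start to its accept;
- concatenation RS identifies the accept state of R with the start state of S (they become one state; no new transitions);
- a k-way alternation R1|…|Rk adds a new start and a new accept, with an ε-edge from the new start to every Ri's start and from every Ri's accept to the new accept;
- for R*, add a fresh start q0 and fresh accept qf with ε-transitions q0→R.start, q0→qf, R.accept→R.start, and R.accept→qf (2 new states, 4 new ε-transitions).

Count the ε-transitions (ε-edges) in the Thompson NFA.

12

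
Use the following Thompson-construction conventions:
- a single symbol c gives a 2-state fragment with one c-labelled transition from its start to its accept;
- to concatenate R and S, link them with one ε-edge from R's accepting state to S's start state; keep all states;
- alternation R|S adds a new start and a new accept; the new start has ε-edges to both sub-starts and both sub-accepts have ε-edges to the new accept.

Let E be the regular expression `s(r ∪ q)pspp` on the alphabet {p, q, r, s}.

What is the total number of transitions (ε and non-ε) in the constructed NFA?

16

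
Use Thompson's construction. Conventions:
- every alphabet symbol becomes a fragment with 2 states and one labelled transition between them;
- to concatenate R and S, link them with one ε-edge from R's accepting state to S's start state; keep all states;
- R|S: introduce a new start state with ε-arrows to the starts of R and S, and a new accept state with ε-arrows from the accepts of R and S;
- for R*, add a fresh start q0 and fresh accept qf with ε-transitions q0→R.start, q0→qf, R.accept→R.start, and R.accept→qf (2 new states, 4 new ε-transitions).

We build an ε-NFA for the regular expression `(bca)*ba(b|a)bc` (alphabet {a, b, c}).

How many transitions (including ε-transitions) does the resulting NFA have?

24

Recursing over subexpressions:
Each of the 9 symbol leaves contributes 1 transition (1 symbol, 0 ε).
  bca : 5 transitions (3 symbol, 2 ε)
  (bca)* : 9 transitions (3 symbol, 6 ε)
  b|a : 6 transitions (2 symbol, 4 ε)
  (bca)*ba(b|a)bc : 24 transitions (9 symbol, 15 ε)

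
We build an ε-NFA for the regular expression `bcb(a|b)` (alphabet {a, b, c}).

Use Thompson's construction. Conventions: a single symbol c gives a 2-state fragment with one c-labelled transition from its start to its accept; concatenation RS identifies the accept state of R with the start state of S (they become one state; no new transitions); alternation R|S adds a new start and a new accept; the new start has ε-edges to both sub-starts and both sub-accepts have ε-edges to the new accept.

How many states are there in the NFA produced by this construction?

9

Recursing over subexpressions:
Each of the 5 symbol leaves contributes a 2-state fragment.
  a|b — 6 states
  bcb(a|b) — 9 states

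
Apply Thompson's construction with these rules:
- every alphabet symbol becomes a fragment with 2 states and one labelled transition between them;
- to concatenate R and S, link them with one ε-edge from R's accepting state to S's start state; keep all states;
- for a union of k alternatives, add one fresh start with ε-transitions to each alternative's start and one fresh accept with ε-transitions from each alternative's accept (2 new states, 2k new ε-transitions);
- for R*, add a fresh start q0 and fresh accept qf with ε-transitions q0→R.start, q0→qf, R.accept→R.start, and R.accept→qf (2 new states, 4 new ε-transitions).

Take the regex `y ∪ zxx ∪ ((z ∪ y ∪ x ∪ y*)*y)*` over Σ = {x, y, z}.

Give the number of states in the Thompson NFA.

28

Recursing over subexpressions:
Each of the 9 symbol leaves contributes a 2-state fragment.
  zxx : 6 states
  y* : 4 states
  z ∪ y ∪ x ∪ y* : 12 states
  (z ∪ y ∪ x ∪ y*)* : 14 states
  (z ∪ y ∪ x ∪ y*)*y : 16 states
  ((z ∪ y ∪ x ∪ y*)*y)* : 18 states
  y ∪ zxx ∪ ((z ∪ y ∪ x ∪ y*)*y)* : 28 states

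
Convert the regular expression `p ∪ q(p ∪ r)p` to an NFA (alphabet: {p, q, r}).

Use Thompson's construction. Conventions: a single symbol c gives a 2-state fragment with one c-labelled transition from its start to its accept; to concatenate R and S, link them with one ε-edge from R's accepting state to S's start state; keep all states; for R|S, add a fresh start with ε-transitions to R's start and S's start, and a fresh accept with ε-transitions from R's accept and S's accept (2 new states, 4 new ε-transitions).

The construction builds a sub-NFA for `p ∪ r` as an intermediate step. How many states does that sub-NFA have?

Fragment for `p ∪ r`:
Each of the 2 symbol leaves contributes a 2-state fragment.
  p ∪ r = 6 states

6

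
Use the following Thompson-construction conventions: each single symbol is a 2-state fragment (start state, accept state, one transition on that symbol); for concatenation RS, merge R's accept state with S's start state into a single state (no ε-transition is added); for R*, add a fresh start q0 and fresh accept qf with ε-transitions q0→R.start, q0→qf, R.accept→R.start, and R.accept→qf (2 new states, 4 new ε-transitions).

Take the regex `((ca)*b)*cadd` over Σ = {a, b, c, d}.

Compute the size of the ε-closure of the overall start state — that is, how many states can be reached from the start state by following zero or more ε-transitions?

5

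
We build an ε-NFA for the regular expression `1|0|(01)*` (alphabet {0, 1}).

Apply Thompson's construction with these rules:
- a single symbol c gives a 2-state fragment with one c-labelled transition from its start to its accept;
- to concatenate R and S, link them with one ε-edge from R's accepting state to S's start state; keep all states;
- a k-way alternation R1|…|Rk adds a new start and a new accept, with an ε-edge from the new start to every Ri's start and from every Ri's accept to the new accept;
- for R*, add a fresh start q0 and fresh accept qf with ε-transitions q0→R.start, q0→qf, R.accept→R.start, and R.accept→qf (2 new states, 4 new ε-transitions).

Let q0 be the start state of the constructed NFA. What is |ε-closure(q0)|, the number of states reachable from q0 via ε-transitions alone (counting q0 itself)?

Work bottom-up. For each fragment F, track |ε-closure(F.start)| and whether F's accept lies in that closure (i.e. whether F accepts ε). A single-symbol fragment has closure size 1 and does not accept ε.
  01 — |ε-closure| equals the left operand's closure size = 1 (its accept is not ε-reachable, so the closure stops there)
  (01)* — the star's fresh start ε-reaches both the body's start and the fresh accept: |ε-closure| = 2 + 1 = 3
  1|0|(01)* — |ε-closure| = 1 (new start) + (1 + 1 + 3) + 1 (new accept, since some branch ε-reaches its own accept) = 7

7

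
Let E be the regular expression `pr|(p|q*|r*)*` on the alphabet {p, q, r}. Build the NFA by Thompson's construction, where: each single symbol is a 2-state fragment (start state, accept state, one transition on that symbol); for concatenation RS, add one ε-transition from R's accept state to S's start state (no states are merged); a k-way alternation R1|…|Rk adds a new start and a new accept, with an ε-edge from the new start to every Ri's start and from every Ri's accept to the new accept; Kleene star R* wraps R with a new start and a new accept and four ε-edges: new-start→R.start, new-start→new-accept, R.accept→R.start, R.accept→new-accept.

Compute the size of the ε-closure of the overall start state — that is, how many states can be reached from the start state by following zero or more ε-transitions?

Let C(F) = |ε-closure(F.start)| within fragment F, and note whether F accepts ε. Symbol fragments have C = 1 and do not accept ε. Then:
  pr : same as the first factor's closure: |closure| = 1
  q* : the star's fresh start ε-reaches both the body's start and the fresh accept: |closure| = 2 + 1 = 3
  r* : the star's fresh start ε-reaches both the body's start and the fresh accept: |closure| = 2 + 1 = 3
  p|q*|r* : |closure| = 1 (new start) + (1 + 3 + 3) + 1 (new accept, since some branch ε-reaches its own accept) = 9
  (p|q*|r*)* : the star's fresh start ε-reaches both the body's start and the fresh accept: |closure| = 2 + 9 = 11
  pr|(p|q*|r*)* : new start ε-reaches every alternative's start; at least one alternative accepts ε, so the union's new accept is reached too: |closure| = 1 + 1 + 11 + 1 = 14

14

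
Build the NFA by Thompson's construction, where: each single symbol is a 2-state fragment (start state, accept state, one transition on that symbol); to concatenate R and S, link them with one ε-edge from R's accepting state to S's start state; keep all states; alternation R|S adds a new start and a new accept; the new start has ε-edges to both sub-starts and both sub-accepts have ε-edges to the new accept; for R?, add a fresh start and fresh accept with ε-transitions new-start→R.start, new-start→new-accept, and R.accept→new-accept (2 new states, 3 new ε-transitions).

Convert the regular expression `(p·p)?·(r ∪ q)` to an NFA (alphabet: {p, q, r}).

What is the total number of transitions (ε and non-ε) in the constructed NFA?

13

Per subexpression:
Each of the 4 symbol leaves contributes 1 transition (1 symbol, 0 ε).
  p·p → 3 transitions (2 symbol, 1 ε)
  (p·p)? → 6 transitions (2 symbol, 4 ε)
  r ∪ q → 6 transitions (2 symbol, 4 ε)
  (p·p)?·(r ∪ q) → 13 transitions (4 symbol, 9 ε)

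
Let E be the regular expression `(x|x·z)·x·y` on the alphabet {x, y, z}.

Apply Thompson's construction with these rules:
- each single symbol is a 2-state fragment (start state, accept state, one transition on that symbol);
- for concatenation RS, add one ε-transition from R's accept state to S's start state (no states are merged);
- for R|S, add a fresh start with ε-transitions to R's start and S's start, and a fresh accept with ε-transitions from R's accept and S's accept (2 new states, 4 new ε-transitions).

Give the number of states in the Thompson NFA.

By structural recursion:
Each of the 5 symbol leaves contributes a 2-state fragment.
  x·z → 4 states
  x|x·z → 8 states
  (x|x·z)·x·y → 12 states

12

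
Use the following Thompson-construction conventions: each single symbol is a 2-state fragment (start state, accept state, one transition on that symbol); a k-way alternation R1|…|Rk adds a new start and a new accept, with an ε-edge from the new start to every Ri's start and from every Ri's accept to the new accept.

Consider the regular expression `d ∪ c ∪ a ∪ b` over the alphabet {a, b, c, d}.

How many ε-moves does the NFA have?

8

Building bottom-up:
Each of the 4 symbol leaves contributes 0 ε-transitions.
  d ∪ c ∪ a ∪ b — 8 ε-transitions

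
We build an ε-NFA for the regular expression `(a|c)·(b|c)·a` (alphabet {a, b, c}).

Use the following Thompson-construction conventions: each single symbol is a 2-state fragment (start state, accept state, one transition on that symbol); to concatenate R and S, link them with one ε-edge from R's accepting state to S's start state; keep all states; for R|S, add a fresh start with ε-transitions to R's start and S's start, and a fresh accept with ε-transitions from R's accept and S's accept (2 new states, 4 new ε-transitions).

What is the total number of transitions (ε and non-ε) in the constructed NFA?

Per subexpression:
Each of the 5 symbol leaves contributes 1 transition (1 symbol, 0 ε).
  a|c — 6 transitions (2 symbol, 4 ε)
  b|c — 6 transitions (2 symbol, 4 ε)
  (a|c)·(b|c)·a — 15 transitions (5 symbol, 10 ε)

15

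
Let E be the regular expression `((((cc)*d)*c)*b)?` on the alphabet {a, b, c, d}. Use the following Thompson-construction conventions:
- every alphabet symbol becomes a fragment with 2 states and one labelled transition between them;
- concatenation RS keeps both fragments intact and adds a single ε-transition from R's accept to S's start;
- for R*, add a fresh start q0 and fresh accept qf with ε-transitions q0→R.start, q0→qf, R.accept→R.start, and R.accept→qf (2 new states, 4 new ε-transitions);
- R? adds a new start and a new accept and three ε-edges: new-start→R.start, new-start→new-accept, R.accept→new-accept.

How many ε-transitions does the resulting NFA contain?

19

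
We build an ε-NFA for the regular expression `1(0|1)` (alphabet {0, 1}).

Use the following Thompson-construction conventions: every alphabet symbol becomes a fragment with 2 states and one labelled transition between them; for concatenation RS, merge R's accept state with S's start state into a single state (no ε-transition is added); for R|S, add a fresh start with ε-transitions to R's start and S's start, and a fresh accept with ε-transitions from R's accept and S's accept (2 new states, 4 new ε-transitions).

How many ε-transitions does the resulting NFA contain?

By structural recursion:
Each of the 3 symbol leaves contributes 0 ε-transitions.
  0|1 = 4 ε-transitions
  1(0|1) = 4 ε-transitions

4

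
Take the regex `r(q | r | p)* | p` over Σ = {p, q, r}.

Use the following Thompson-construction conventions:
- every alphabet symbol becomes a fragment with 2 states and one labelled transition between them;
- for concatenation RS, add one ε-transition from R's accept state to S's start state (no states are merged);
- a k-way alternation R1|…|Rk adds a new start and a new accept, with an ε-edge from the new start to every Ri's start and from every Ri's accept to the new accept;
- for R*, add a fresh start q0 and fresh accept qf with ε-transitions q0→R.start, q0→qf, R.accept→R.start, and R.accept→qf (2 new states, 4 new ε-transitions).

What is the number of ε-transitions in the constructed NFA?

15

Bottom-up over the parse tree:
Each of the 5 symbol leaves contributes 0 ε-transitions.
  q | r | p → 6 ε-transitions
  (q | r | p)* → 10 ε-transitions
  r(q | r | p)* → 11 ε-transitions
  r(q | r | p)* | p → 15 ε-transitions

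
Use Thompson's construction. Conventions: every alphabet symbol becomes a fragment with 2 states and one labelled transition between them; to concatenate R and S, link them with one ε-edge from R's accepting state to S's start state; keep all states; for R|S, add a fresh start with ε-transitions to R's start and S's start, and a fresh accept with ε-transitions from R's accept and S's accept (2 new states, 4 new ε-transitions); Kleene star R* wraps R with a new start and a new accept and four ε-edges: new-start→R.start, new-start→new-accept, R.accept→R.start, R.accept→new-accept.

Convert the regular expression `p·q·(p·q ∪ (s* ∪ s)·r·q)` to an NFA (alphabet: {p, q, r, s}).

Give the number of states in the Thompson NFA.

22

Recursing over subexpressions:
Each of the 8 symbol leaves contributes a 2-state fragment.
  p·q = 4 states
  s* = 4 states
  s* ∪ s = 8 states
  (s* ∪ s)·r·q = 12 states
  p·q ∪ (s* ∪ s)·r·q = 18 states
  p·q·(p·q ∪ (s* ∪ s)·r·q) = 22 states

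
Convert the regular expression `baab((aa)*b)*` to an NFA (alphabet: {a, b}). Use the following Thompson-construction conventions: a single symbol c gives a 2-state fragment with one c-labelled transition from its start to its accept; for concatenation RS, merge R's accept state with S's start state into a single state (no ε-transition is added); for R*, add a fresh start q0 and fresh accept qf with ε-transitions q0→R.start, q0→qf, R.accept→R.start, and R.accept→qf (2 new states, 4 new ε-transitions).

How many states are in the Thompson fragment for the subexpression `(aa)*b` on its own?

6

Fragment for `(aa)*b`:
Each of the 3 symbol leaves contributes a 2-state fragment.
  aa → 3 states
  (aa)* → 5 states
  (aa)*b → 6 states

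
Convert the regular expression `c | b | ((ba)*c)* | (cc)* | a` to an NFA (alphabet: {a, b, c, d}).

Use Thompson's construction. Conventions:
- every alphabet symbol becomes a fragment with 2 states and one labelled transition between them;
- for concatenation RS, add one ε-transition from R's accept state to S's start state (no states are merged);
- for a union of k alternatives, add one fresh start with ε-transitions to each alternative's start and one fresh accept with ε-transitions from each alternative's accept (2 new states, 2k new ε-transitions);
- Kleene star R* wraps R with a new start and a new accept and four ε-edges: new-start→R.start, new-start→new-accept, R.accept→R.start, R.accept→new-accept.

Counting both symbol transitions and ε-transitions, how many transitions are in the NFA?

Building bottom-up:
Each of the 8 symbol leaves contributes 1 transition (1 symbol, 0 ε).
  ba — 3 transitions (2 symbol, 1 ε)
  (ba)* — 7 transitions (2 symbol, 5 ε)
  (ba)*c — 9 transitions (3 symbol, 6 ε)
  ((ba)*c)* — 13 transitions (3 symbol, 10 ε)
  cc — 3 transitions (2 symbol, 1 ε)
  (cc)* — 7 transitions (2 symbol, 5 ε)
  c | b | ((ba)*c)* | (cc)* | a — 33 transitions (8 symbol, 25 ε)

33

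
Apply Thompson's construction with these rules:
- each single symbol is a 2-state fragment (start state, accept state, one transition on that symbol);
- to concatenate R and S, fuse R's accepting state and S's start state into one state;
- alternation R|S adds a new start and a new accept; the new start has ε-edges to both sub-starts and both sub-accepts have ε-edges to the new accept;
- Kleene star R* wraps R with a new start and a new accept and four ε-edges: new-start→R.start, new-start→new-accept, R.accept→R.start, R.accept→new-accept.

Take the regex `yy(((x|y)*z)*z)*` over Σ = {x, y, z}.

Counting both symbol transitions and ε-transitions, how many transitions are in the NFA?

22

By structural recursion:
Each of the 6 symbol leaves contributes 1 transition (1 symbol, 0 ε).
  x|y : 6 transitions (2 symbol, 4 ε)
  (x|y)* : 10 transitions (2 symbol, 8 ε)
  (x|y)*z : 11 transitions (3 symbol, 8 ε)
  ((x|y)*z)* : 15 transitions (3 symbol, 12 ε)
  ((x|y)*z)*z : 16 transitions (4 symbol, 12 ε)
  (((x|y)*z)*z)* : 20 transitions (4 symbol, 16 ε)
  yy(((x|y)*z)*z)* : 22 transitions (6 symbol, 16 ε)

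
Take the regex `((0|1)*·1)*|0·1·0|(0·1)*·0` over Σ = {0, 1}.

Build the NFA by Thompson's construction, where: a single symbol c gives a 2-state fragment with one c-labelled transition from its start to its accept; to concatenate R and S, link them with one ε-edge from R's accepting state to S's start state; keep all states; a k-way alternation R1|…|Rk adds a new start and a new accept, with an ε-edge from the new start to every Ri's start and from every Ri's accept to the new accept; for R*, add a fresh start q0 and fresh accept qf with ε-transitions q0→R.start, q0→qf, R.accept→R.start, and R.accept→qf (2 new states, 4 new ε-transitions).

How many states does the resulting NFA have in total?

28

Building bottom-up:
Each of the 9 symbol leaves contributes a 2-state fragment.
  0|1 : 6 states
  (0|1)* : 8 states
  (0|1)*·1 : 10 states
  ((0|1)*·1)* : 12 states
  0·1·0 : 6 states
  0·1 : 4 states
  (0·1)* : 6 states
  (0·1)*·0 : 8 states
  ((0|1)*·1)*|0·1·0|(0·1)*·0 : 28 states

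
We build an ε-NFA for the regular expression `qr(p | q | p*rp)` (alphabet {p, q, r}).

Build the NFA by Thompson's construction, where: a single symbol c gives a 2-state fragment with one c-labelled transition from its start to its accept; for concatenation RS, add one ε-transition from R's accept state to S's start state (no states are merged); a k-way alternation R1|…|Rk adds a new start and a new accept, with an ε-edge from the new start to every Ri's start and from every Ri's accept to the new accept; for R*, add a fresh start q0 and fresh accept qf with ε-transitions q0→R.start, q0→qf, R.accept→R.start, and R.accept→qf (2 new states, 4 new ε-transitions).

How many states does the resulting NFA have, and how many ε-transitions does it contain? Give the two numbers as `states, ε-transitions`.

Recursing over subexpressions:
Each of the 7 symbol leaves contributes 2 states and 0 ε-transitions.
  p* = 4 states, 4 ε-transitions
  p*rp = 8 states, 6 ε-transitions
  p | q | p*rp = 14 states, 12 ε-transitions
  qr(p | q | p*rp) = 18 states, 14 ε-transitions

18, 14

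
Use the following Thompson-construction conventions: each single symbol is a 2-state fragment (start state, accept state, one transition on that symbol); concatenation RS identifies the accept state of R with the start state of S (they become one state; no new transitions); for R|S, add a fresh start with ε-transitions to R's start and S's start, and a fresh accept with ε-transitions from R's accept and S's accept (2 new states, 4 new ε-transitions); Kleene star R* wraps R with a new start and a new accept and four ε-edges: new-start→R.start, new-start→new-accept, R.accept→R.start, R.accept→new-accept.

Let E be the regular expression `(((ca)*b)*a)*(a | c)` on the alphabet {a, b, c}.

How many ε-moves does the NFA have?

16

Bottom-up over the parse tree:
Each of the 6 symbol leaves contributes 0 ε-transitions.
  ca → 0 ε-transitions
  (ca)* → 4 ε-transitions
  (ca)*b → 4 ε-transitions
  ((ca)*b)* → 8 ε-transitions
  ((ca)*b)*a → 8 ε-transitions
  (((ca)*b)*a)* → 12 ε-transitions
  a | c → 4 ε-transitions
  (((ca)*b)*a)*(a | c) → 16 ε-transitions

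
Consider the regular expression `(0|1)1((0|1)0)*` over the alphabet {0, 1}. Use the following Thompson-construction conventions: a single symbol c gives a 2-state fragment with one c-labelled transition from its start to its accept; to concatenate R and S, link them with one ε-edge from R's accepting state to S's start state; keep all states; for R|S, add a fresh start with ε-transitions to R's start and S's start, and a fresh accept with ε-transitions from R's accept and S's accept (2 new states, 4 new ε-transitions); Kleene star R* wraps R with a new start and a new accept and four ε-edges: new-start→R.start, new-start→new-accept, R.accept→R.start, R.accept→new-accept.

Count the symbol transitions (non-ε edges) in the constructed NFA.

6

Building bottom-up:
Each of the 6 symbol leaves contributes exactly 1 symbol transition.
  0|1 — 2 symbol transitions
  0|1 — 2 symbol transitions
  (0|1)0 — 3 symbol transitions
  ((0|1)0)* — 3 symbol transitions
  (0|1)1((0|1)0)* — 6 symbol transitions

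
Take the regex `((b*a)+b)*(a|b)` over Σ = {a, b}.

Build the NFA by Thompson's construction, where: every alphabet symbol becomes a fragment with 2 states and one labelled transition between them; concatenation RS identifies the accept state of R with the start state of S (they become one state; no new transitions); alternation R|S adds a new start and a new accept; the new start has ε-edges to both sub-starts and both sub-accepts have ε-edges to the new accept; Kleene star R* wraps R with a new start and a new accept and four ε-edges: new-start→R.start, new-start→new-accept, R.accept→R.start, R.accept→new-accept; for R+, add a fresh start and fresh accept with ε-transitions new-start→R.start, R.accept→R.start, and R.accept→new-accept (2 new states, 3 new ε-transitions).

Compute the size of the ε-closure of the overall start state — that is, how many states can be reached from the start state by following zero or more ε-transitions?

8

Work bottom-up. For each fragment F, track |ε-closure(F.start)| and whether F's accept lies in that closure (i.e. whether F accepts ε). A single-symbol fragment has closure size 1 and does not accept ε.
  b* : new start has ε-edges to the inner start and to the new accept, so |ε-closure| = 2 + 1 = 3
  b*a : |ε-closure| = 3 + (1−1) = 3 (closure spills across the concat boundary because the left factor accepts ε)
  (b*a)+ : |ε-closure| = 1 + 3 = 4 (the body doesn't accept ε, so the new accept is not reached)
  (b*a)+b : same as the first factor's closure: |ε-closure| = 4
  ((b*a)+b)* : the star's fresh start ε-reaches both the body's start and the fresh accept: |ε-closure| = 2 + 4 = 6
  a|b : new start ε-reaches every alternative's start; none of them accept ε, so the new accept is not reached: |ε-closure| = 1 + 1 + 1 = 3
  ((b*a)+b)*(a|b) : |ε-closure| = 6 + (3−1) = 8 (closure spills across the concat boundary because the left factor accepts ε)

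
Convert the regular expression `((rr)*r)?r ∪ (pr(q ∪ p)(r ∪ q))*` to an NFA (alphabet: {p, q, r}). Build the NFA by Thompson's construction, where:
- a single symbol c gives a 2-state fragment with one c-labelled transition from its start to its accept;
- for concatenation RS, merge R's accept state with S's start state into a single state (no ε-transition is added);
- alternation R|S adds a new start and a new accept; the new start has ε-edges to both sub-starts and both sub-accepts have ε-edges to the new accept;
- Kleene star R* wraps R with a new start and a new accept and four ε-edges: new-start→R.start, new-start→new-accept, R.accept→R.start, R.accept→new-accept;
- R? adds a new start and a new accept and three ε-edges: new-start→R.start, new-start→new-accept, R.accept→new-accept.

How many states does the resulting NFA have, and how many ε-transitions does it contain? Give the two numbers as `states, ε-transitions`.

Building bottom-up:
Each of the 10 symbol leaves contributes 2 states and 0 ε-transitions.
  rr — 3 states, 0 ε-transitions
  (rr)* — 5 states, 4 ε-transitions
  (rr)*r — 6 states, 4 ε-transitions
  ((rr)*r)? — 8 states, 7 ε-transitions
  ((rr)*r)?r — 9 states, 7 ε-transitions
  q ∪ p — 6 states, 4 ε-transitions
  r ∪ q — 6 states, 4 ε-transitions
  pr(q ∪ p)(r ∪ q) — 13 states, 8 ε-transitions
  (pr(q ∪ p)(r ∪ q))* — 15 states, 12 ε-transitions
  ((rr)*r)?r ∪ (pr(q ∪ p)(r ∪ q))* — 26 states, 23 ε-transitions

26, 23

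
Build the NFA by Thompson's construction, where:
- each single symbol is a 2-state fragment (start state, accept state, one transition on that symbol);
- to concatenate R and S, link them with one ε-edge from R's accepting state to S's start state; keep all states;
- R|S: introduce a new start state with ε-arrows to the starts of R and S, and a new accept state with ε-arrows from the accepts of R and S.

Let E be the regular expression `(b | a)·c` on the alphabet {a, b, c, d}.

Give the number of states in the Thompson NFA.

By structural recursion:
Each of the 3 symbol leaves contributes a 2-state fragment.
  b | a — 6 states
  (b | a)·c — 8 states

8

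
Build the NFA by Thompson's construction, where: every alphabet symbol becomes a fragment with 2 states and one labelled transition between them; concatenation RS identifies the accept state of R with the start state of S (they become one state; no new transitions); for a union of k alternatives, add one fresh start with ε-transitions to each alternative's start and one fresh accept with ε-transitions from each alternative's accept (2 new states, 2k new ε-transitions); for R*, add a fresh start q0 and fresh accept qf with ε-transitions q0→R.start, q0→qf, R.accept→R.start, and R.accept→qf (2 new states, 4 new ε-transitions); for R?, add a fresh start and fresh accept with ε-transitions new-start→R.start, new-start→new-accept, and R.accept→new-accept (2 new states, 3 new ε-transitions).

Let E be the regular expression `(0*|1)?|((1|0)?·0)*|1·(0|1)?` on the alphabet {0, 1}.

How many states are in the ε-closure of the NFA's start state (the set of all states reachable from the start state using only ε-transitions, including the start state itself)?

Compute the ε-closure size of each fragment's start state recursively; a symbol fragment's start has no outgoing ε-edge, so its closure is just itself (size 1).
  0* — new start has ε-edges to the inner start and to the new accept, so C = 2 + 1 = 3
  0*|1 — C = 1 (new start) + (3 + 1) + 1 (new accept, since some branch ε-reaches its own accept) = 6
  (0*|1)? — C = 1 (new start) + 6 (body) + 1 (new accept, via ε) = 8
  1|0 — C = 1 + 1 + 1 = 3 (the new accept is not ε-reachable since no branch accepts ε)
  (1|0)? — C = 1 (new start) + 3 (body) + 1 (new accept, via ε) = 5
  (1|0)?·0 — C = 5 + (1−1) = 5 (closure spills across the concat boundary because the left factor accepts ε)
  ((1|0)?·0)* — new start has ε-edges to the inner start and to the new accept, so C = 2 + 5 = 7
  0|1 — C = 1 + 1 + 1 = 3 (the new accept is not ε-reachable since no branch accepts ε)
  (0|1)? — C = 1 (new start) + 3 (body) + 1 (new accept, via ε) = 5
  1·(0|1)? — C equals the left operand's closure size = 1 (its accept is not ε-reachable, so the closure stops there)
  (0*|1)?|((1|0)?·0)*|1·(0|1)? — C = 1 (new start) + (8 + 7 + 1) + 1 (new accept, since some branch ε-reaches its own accept) = 18

18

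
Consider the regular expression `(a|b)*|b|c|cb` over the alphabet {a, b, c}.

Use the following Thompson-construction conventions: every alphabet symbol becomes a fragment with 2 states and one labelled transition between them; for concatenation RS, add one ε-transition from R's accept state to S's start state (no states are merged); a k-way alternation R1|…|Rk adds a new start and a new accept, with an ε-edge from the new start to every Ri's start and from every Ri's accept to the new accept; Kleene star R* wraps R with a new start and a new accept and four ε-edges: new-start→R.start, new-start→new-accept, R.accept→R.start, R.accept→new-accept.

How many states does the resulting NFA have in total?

18

Building bottom-up:
Each of the 6 symbol leaves contributes a 2-state fragment.
  a|b → 6 states
  (a|b)* → 8 states
  cb → 4 states
  (a|b)*|b|c|cb → 18 states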